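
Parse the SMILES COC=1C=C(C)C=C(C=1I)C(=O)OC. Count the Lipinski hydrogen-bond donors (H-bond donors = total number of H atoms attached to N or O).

0

Donors: find every N or O and count the H atoms it carries.
  atom 2 (O): bond orders sum to 2 → 0 H
  atom 12 (O): bond orders sum to 2 → 0 H
  atom 13 (O): bond orders sum to 2 → 0 H
Lipinski HBD = 0.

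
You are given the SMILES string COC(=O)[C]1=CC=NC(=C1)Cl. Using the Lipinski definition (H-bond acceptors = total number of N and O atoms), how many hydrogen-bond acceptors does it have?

3

N atoms: 1; O atoms: 2.
Lipinski HBA = 1 + 2 = 3.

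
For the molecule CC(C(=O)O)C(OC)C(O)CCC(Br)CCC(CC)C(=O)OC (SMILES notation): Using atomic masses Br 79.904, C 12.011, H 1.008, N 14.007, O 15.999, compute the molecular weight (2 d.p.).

First, the molecular formula is C16H29BrO6 (counting implicit H from valence).
  Br: 1 × 79.904 = 79.904
  C: 16 × 12.011 = 192.176
  H: 29 × 1.008 = 29.232
  O: 6 × 15.999 = 95.994
Sum: 1×79.904 + 16×12.011 + 29×1.008 + 6×15.999 = 397.306 → 397.31 g/mol.

397.31 g/mol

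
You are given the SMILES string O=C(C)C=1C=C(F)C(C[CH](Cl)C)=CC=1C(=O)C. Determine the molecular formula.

Walk through each heavy atom and fill implicit hydrogens from standard valence (C 4, N 3, O 2, S 2, halogen 1):
  atom 1: O, bond orders sum to 2 (valence 2) → 0 H
  atom 2: C, bond orders sum to 4 (valence 4) → 0 H
  atom 3: C, bond orders sum to 1 (valence 4) → 3 H
  atom 4: C, bond orders sum to 4 (valence 4) → 0 H
  atom 5: C, bond orders sum to 3 (valence 4) → 1 H
  atom 6: C, bond orders sum to 4 (valence 4) → 0 H
  atom 7: F (halogen, monovalent) → 0 H
  atom 8: C, bond orders sum to 4 (valence 4) → 0 H
  atom 9: C, bond orders sum to 2 (valence 4) → 2 H
  atom 10: C with explicit H count 1
  atom 11: Cl (halogen, monovalent) → 0 H
  atom 12: C, bond orders sum to 1 (valence 4) → 3 H
  atom 13: C, bond orders sum to 3 (valence 4) → 1 H
  atom 14: C, bond orders sum to 4 (valence 4) → 0 H
  atom 15: C, bond orders sum to 4 (valence 4) → 0 H
  atom 16: O, bond orders sum to 2 (valence 2) → 0 H
  atom 17: C, bond orders sum to 1 (valence 4) → 3 H
Totals → C:13, H:14, Cl:1, F:1, O:2.

C13H14ClFO2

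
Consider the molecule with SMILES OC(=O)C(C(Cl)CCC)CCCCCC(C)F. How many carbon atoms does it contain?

13

Count every carbon token in the SMILES (each C, including those in ring-closure positions and inside branches).
Carbon count: 13.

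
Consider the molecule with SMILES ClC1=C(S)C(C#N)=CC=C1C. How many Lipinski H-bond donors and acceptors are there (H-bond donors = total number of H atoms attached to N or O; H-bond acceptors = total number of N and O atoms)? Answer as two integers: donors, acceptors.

Donors: find every N or O and count the H atoms it carries.
  atom 7 (N): bond orders sum to 3 → 0 H
Lipinski HBD = 0.
Acceptors: N atoms = 1, O atoms = 0 → HBA = 1.

0, 1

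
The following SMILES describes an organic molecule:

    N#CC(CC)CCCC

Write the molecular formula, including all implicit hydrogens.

C8H15N

Walk through each heavy atom and fill implicit hydrogens from standard valence (C 4, N 3, O 2, S 2, halogen 1):
  atom 1: N, bond orders sum to 3 (valence 3) → 0 H
  atom 2: C, bond orders sum to 4 (valence 4) → 0 H
  atom 3: C, bond orders sum to 3 (valence 4) → 1 H
  atom 4: C, bond orders sum to 2 (valence 4) → 2 H
  atom 5: C, bond orders sum to 1 (valence 4) → 3 H
  atom 6: C, bond orders sum to 2 (valence 4) → 2 H
  atom 7: C, bond orders sum to 2 (valence 4) → 2 H
  atom 8: C, bond orders sum to 2 (valence 4) → 2 H
  atom 9: C, bond orders sum to 1 (valence 4) → 3 H
Totals → C:8, H:15, N:1.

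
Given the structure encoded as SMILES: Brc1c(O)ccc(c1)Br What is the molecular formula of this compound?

C6H4Br2O

Walk through each heavy atom and fill implicit hydrogens from standard valence (C 4, N 3, O 2, S 2, halogen 1); for lowercase aromatic atoms, an aromatic c carries 1 H when it has two neighbours and 0 H with three, and aromatic n carries 0 H:
  atom 1: Br (halogen, monovalent) → 0 H
  atom 2: aromatic c, 3 neighbours → 0 H
  atom 3: aromatic c, 3 neighbours → 0 H
  atom 4: O, bond orders sum to 1 (valence 2) → 1 H
  atom 5: aromatic c, 2 neighbours → 1 H
  atom 6: aromatic c, 2 neighbours → 1 H
  atom 7: aromatic c, 3 neighbours → 0 H
  atom 8: aromatic c, 2 neighbours → 1 H
  atom 9: Br (halogen, monovalent) → 0 H
Totals → C:6, H:4, Br:2, O:1.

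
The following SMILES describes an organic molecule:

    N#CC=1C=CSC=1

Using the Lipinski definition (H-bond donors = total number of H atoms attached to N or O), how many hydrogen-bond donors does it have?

Donors: find every N or O and count the H atoms it carries.
  atom 1 (N): bond orders sum to 3 → 0 H
Lipinski HBD = 0.

0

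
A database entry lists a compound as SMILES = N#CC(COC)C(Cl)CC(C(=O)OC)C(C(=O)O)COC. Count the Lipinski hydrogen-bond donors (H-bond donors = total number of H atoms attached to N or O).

1

Donors: find every N or O and count the H atoms it carries.
  atom 1 (N): bond orders sum to 3 → 0 H
  atom 5 (O): bond orders sum to 2 → 0 H
  atom 12 (O): bond orders sum to 2 → 0 H
  atom 13 (O): bond orders sum to 2 → 0 H
  atom 17 (O): bond orders sum to 2 → 0 H
  atom 18 (O): bond orders sum to 1 → 1 H
  atom 20 (O): bond orders sum to 2 → 0 H
Lipinski HBD = 1.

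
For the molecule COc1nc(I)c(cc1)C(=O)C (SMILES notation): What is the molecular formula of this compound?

Walk through each heavy atom and fill implicit hydrogens from standard valence (C 4, N 3, O 2, S 2, halogen 1); for lowercase aromatic atoms, an aromatic c carries 1 H when it has two neighbours and 0 H with three, and aromatic n carries 0 H:
  atom 1: C, bond orders sum to 1 (valence 4) → 3 H
  atom 2: O, bond orders sum to 2 (valence 2) → 0 H
  atom 3: aromatic c, 3 neighbours → 0 H
  atom 4: aromatic n, 2 neighbours → 0 H
  atom 5: aromatic c, 3 neighbours → 0 H
  atom 6: I (halogen, monovalent) → 0 H
  atom 7: aromatic c, 3 neighbours → 0 H
  atom 8: aromatic c, 2 neighbours → 1 H
  atom 9: aromatic c, 2 neighbours → 1 H
  atom 10: C, bond orders sum to 4 (valence 4) → 0 H
  atom 11: O, bond orders sum to 2 (valence 2) → 0 H
  atom 12: C, bond orders sum to 1 (valence 4) → 3 H
Totals → C:8, H:8, I:1, N:1, O:2.

C8H8INO2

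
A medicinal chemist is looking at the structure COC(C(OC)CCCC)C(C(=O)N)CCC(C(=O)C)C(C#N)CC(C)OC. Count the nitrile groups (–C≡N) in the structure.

The nitrile motif appears at heavy-atom position 22 in the SMILES.
Other groups present: 1 amide, 3 ether, 1 ketone.
Nitrile count: 1.

1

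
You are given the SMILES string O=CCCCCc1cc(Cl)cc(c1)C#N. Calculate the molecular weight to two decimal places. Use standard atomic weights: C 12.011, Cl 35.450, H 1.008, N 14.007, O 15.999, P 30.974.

221.68 g/mol

First, the molecular formula is C12H12ClNO (counting implicit H from valence).
  C: 12 × 12.011 = 144.132
  Cl: 1 × 35.450 = 35.450
  H: 12 × 1.008 = 12.096
  N: 1 × 14.007 = 14.007
  O: 1 × 15.999 = 15.999
Sum: 12×12.011 + 1×35.450 + 12×1.008 + 1×14.007 + 1×15.999 = 221.684 → 221.68 g/mol.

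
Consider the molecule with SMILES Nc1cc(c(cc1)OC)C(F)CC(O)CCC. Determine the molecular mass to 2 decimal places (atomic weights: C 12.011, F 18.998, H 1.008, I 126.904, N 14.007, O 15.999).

241.31 g/mol

First, the molecular formula is C13H20FNO2 (counting implicit H from valence).
  C: 13 × 12.011 = 156.143
  F: 1 × 18.998 = 18.998
  H: 20 × 1.008 = 20.160
  N: 1 × 14.007 = 14.007
  O: 2 × 15.999 = 31.998
Sum: 13×12.011 + 1×18.998 + 20×1.008 + 1×14.007 + 2×15.999 = 241.306 → 241.31 g/mol.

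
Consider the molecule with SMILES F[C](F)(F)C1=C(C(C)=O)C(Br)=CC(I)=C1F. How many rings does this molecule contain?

In SMILES, each pair of matching ring-closure digits denotes one ring-closing bond; the number of such bonds equals the number of independent rings.
Ring-closure bonds here: 1.

1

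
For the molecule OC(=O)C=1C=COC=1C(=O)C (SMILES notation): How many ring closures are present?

1

In SMILES, each pair of matching ring-closure digits denotes one ring-closing bond; the number of such bonds equals the number of independent rings.
Ring-closure bonds here: 1.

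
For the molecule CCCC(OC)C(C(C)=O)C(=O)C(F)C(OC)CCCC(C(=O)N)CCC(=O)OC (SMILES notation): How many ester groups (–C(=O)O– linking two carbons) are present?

1

The ester motif appears at heavy-atom position 27 in the SMILES.
Other groups present: 1 amide, 2 ether, 2 ketone.
Ester count: 1.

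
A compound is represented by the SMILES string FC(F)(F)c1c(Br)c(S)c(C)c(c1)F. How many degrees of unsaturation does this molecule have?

4

Molecular formula: C8H5BrF4S.
DoU = (2C + 2 + N − H − X) / 2, where X is the halogen count and O/S are ignored.
    = (2·8 + 2 + 0 − 5 − 5) / 2 = 8 / 2 = 4.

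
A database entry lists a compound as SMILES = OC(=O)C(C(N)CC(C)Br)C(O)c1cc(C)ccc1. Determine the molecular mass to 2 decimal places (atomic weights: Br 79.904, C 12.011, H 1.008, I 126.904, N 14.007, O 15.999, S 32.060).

330.22 g/mol

First, the molecular formula is C14H20BrNO3 (counting implicit H from valence).
  Br: 1 × 79.904 = 79.904
  C: 14 × 12.011 = 168.154
  H: 20 × 1.008 = 20.160
  N: 1 × 14.007 = 14.007
  O: 3 × 15.999 = 47.997
Sum: 1×79.904 + 14×12.011 + 20×1.008 + 1×14.007 + 3×15.999 = 330.222 → 330.22 g/mol.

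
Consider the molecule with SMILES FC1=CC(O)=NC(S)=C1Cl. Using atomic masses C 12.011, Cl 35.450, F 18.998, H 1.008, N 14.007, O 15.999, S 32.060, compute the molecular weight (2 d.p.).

179.59 g/mol

First, the molecular formula is C5H3ClFNOS (counting implicit H from valence).
  C: 5 × 12.011 = 60.055
  Cl: 1 × 35.450 = 35.450
  F: 1 × 18.998 = 18.998
  H: 3 × 1.008 = 3.024
  N: 1 × 14.007 = 14.007
  O: 1 × 15.999 = 15.999
  S: 1 × 32.060 = 32.060
Sum: 5×12.011 + 1×35.450 + 1×18.998 + 3×1.008 + 1×14.007 + 1×15.999 + 1×32.060 = 179.593 → 179.59 g/mol.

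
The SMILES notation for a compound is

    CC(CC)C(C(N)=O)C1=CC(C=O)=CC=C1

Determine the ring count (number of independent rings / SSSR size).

In SMILES, each pair of matching ring-closure digits denotes one ring-closing bond; the number of such bonds equals the number of independent rings.
Ring-closure bonds here: 1.

1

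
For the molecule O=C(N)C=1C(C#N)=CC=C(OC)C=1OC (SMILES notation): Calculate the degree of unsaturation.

Degree of unsaturation = (number of rings) + (number of π bonds).
Ring closures in the SMILES: 1.
π bonds: 4 double bonds (each 1 DoU), 1 triple bond (each 2 DoU) → 6 DoU from unsaturation.
Total DoU = 1 + 6 = 7.

7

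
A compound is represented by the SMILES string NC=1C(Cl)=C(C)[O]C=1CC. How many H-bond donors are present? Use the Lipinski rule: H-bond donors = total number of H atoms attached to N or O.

2

Donors: find every N or O and count the H atoms it carries.
  atom 1 (N): bond orders sum to 1 → 2 H
  atom 7 (O): bond orders sum to 2 → 0 H
Lipinski HBD = 2.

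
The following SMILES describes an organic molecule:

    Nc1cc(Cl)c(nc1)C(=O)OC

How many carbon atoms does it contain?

Count every carbon token in the SMILES (each C, including those in ring-closure positions and inside branches).
Carbon count: 7.

7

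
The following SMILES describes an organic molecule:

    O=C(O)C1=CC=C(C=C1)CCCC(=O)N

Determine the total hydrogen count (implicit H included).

Walk through each heavy atom and fill implicit hydrogens from standard valence (C 4, N 3, O 2, S 2, halogen 1):
  atom 1: O, bond orders sum to 2 (valence 2) → 0 H
  atom 2: C, bond orders sum to 4 (valence 4) → 0 H
  atom 3: O, bond orders sum to 1 (valence 2) → 1 H
  atom 4: C, bond orders sum to 4 (valence 4) → 0 H
  atom 5: C, bond orders sum to 3 (valence 4) → 1 H
  atom 6: C, bond orders sum to 3 (valence 4) → 1 H
  atom 7: C, bond orders sum to 4 (valence 4) → 0 H
  atom 8: C, bond orders sum to 3 (valence 4) → 1 H
  atom 9: C, bond orders sum to 3 (valence 4) → 1 H
  atom 10: C, bond orders sum to 2 (valence 4) → 2 H
  atom 11: C, bond orders sum to 2 (valence 4) → 2 H
  atom 12: C, bond orders sum to 2 (valence 4) → 2 H
  atom 13: C, bond orders sum to 4 (valence 4) → 0 H
  atom 14: O, bond orders sum to 2 (valence 2) → 0 H
  atom 15: N, bond orders sum to 1 (valence 3) → 2 H
Total hydrogens: 13.

13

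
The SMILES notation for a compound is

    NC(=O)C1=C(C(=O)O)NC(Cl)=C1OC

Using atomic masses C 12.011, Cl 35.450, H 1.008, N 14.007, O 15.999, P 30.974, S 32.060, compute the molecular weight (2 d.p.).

218.59 g/mol

First, the molecular formula is C7H7ClN2O4 (counting implicit H from valence).
  C: 7 × 12.011 = 84.077
  Cl: 1 × 35.450 = 35.450
  H: 7 × 1.008 = 7.056
  N: 2 × 14.007 = 28.014
  O: 4 × 15.999 = 63.996
Sum: 7×12.011 + 1×35.450 + 7×1.008 + 2×14.007 + 4×15.999 = 218.593 → 218.59 g/mol.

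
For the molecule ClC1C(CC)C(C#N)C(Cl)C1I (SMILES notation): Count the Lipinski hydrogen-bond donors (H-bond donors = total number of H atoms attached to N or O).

Donors: find every N or O and count the H atoms it carries.
  atom 8 (N): bond orders sum to 3 → 0 H
Lipinski HBD = 0.

0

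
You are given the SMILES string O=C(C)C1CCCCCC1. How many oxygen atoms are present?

1

Scan the SMILES for O atoms (remember two-letter symbols like Cl and Br are single atoms).
Oxygen count: 1.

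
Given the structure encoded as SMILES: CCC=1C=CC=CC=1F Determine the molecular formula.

C8H9F

Walk through each heavy atom and fill implicit hydrogens from standard valence (C 4, N 3, O 2, S 2, halogen 1):
  atom 1: C, bond orders sum to 1 (valence 4) → 3 H
  atom 2: C, bond orders sum to 2 (valence 4) → 2 H
  atom 3: C, bond orders sum to 4 (valence 4) → 0 H
  atom 4: C, bond orders sum to 3 (valence 4) → 1 H
  atom 5: C, bond orders sum to 3 (valence 4) → 1 H
  atom 6: C, bond orders sum to 3 (valence 4) → 1 H
  atom 7: C, bond orders sum to 3 (valence 4) → 1 H
  atom 8: C, bond orders sum to 4 (valence 4) → 0 H
  atom 9: F (halogen, monovalent) → 0 H
Totals → C:8, H:9, F:1.
In Hill order: C8H9F.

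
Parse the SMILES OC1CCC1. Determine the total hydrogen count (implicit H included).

8

Walk through each heavy atom and fill implicit hydrogens from standard valence (C 4, N 3, O 2, S 2, halogen 1):
  atom 1: O, bond orders sum to 1 (valence 2) → 1 H
  atom 2: C, bond orders sum to 3 (valence 4) → 1 H
  atom 3: C, bond orders sum to 2 (valence 4) → 2 H
  atom 4: C, bond orders sum to 2 (valence 4) → 2 H
  atom 5: C, bond orders sum to 2 (valence 4) → 2 H
Total hydrogens: 8.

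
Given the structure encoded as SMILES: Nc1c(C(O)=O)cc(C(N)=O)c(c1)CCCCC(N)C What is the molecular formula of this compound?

C14H21N3O3

Walk through each heavy atom and fill implicit hydrogens from standard valence (C 4, N 3, O 2, S 2, halogen 1); for lowercase aromatic atoms, an aromatic c carries 1 H when it has two neighbours and 0 H with three, and aromatic n carries 0 H:
  atom 1: N, bond orders sum to 1 (valence 3) → 2 H
  atom 2: aromatic c, 3 neighbours → 0 H
  atom 3: aromatic c, 3 neighbours → 0 H
  atom 4: C, bond orders sum to 4 (valence 4) → 0 H
  atom 5: O, bond orders sum to 1 (valence 2) → 1 H
  atom 6: O, bond orders sum to 2 (valence 2) → 0 H
  atom 7: aromatic c, 2 neighbours → 1 H
  atom 8: aromatic c, 3 neighbours → 0 H
  atom 9: C, bond orders sum to 4 (valence 4) → 0 H
  atom 10: N, bond orders sum to 1 (valence 3) → 2 H
  atom 11: O, bond orders sum to 2 (valence 2) → 0 H
  atom 12: aromatic c, 3 neighbours → 0 H
  atom 13: aromatic c, 2 neighbours → 1 H
  atom 14: C, bond orders sum to 2 (valence 4) → 2 H
  atom 15: C, bond orders sum to 2 (valence 4) → 2 H
  atom 16: C, bond orders sum to 2 (valence 4) → 2 H
  atom 17: C, bond orders sum to 2 (valence 4) → 2 H
  atom 18: C, bond orders sum to 3 (valence 4) → 1 H
  atom 19: N, bond orders sum to 1 (valence 3) → 2 H
  atom 20: C, bond orders sum to 1 (valence 4) → 3 H
Totals → C:14, H:21, N:3, O:3.
In Hill order: C14H21N3O3.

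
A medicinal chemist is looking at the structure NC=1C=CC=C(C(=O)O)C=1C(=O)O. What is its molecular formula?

Walk through each heavy atom and fill implicit hydrogens from standard valence (C 4, N 3, O 2, S 2, halogen 1):
  atom 1: N, bond orders sum to 1 (valence 3) → 2 H
  atom 2: C, bond orders sum to 4 (valence 4) → 0 H
  atom 3: C, bond orders sum to 3 (valence 4) → 1 H
  atom 4: C, bond orders sum to 3 (valence 4) → 1 H
  atom 5: C, bond orders sum to 3 (valence 4) → 1 H
  atom 6: C, bond orders sum to 4 (valence 4) → 0 H
  atom 7: C, bond orders sum to 4 (valence 4) → 0 H
  atom 8: O, bond orders sum to 2 (valence 2) → 0 H
  atom 9: O, bond orders sum to 1 (valence 2) → 1 H
  atom 10: C, bond orders sum to 4 (valence 4) → 0 H
  atom 11: C, bond orders sum to 4 (valence 4) → 0 H
  atom 12: O, bond orders sum to 2 (valence 2) → 0 H
  atom 13: O, bond orders sum to 1 (valence 2) → 1 H
Totals → C:8, H:7, N:1, O:4.

C8H7NO4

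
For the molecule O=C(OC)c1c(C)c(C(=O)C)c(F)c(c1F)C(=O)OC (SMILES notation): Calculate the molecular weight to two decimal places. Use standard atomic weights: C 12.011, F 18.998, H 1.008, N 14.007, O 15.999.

286.23 g/mol

First, the molecular formula is C13H12F2O5 (counting implicit H from valence).
  C: 13 × 12.011 = 156.143
  F: 2 × 18.998 = 37.996
  H: 12 × 1.008 = 12.096
  O: 5 × 15.999 = 79.995
Sum: 13×12.011 + 2×18.998 + 12×1.008 + 5×15.999 = 286.230 → 286.23 g/mol.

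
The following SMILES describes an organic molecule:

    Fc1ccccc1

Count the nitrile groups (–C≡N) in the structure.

Scan the SMILES for the nitrile motif — none present.

0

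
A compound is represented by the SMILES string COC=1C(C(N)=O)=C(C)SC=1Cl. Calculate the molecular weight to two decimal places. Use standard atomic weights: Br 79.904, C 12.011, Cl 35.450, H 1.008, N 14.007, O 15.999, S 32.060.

205.66 g/mol

First, the molecular formula is C7H8ClNO2S (counting implicit H from valence).
  C: 7 × 12.011 = 84.077
  Cl: 1 × 35.450 = 35.450
  H: 8 × 1.008 = 8.064
  N: 1 × 14.007 = 14.007
  O: 2 × 15.999 = 31.998
  S: 1 × 32.060 = 32.060
Sum: 7×12.011 + 1×35.450 + 8×1.008 + 1×14.007 + 2×15.999 + 1×32.060 = 205.656 → 205.66 g/mol.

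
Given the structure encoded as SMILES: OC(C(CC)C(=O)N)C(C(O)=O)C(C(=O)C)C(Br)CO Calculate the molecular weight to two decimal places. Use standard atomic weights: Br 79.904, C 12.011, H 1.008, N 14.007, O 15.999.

354.20 g/mol

First, the molecular formula is C12H20BrNO6 (counting implicit H from valence).
  Br: 1 × 79.904 = 79.904
  C: 12 × 12.011 = 144.132
  H: 20 × 1.008 = 20.160
  N: 1 × 14.007 = 14.007
  O: 6 × 15.999 = 95.994
Sum: 1×79.904 + 12×12.011 + 20×1.008 + 1×14.007 + 6×15.999 = 354.197 → 354.20 g/mol.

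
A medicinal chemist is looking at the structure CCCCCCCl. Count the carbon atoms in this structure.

6

Count every carbon token in the SMILES (each C, including those in ring-closure positions and inside branches).
Carbon count: 6.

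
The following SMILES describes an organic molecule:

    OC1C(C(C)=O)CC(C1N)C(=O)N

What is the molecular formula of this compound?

Walk through each heavy atom and fill implicit hydrogens from standard valence (C 4, N 3, O 2, S 2, halogen 1):
  atom 1: O, bond orders sum to 1 (valence 2) → 1 H
  atom 2: C, bond orders sum to 3 (valence 4) → 1 H
  atom 3: C, bond orders sum to 3 (valence 4) → 1 H
  atom 4: C, bond orders sum to 4 (valence 4) → 0 H
  atom 5: C, bond orders sum to 1 (valence 4) → 3 H
  atom 6: O, bond orders sum to 2 (valence 2) → 0 H
  atom 7: C, bond orders sum to 2 (valence 4) → 2 H
  atom 8: C, bond orders sum to 3 (valence 4) → 1 H
  atom 9: C, bond orders sum to 3 (valence 4) → 1 H
  atom 10: N, bond orders sum to 1 (valence 3) → 2 H
  atom 11: C, bond orders sum to 4 (valence 4) → 0 H
  atom 12: O, bond orders sum to 2 (valence 2) → 0 H
  atom 13: N, bond orders sum to 1 (valence 3) → 2 H
Totals → C:8, H:14, N:2, O:3.
In Hill order: C8H14N2O3.

C8H14N2O3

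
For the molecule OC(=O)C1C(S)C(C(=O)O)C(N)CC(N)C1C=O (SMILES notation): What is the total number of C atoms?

10

Count every carbon token in the SMILES (each C, including those in ring-closure positions and inside branches).
Carbon count: 10.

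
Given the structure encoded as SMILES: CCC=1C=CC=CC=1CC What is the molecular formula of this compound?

C10H14

Walk through each heavy atom and fill implicit hydrogens from standard valence (C 4, N 3, O 2, S 2, halogen 1):
  atom 1: C, bond orders sum to 1 (valence 4) → 3 H
  atom 2: C, bond orders sum to 2 (valence 4) → 2 H
  atom 3: C, bond orders sum to 4 (valence 4) → 0 H
  atom 4: C, bond orders sum to 3 (valence 4) → 1 H
  atom 5: C, bond orders sum to 3 (valence 4) → 1 H
  atom 6: C, bond orders sum to 3 (valence 4) → 1 H
  atom 7: C, bond orders sum to 3 (valence 4) → 1 H
  atom 8: C, bond orders sum to 4 (valence 4) → 0 H
  atom 9: C, bond orders sum to 2 (valence 4) → 2 H
  atom 10: C, bond orders sum to 1 (valence 4) → 3 H
Totals → C:10, H:14.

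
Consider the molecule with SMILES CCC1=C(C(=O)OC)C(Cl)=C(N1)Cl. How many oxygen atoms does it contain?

2

Scan the SMILES for O atoms (remember two-letter symbols like Cl and Br are single atoms).
Oxygen count: 2.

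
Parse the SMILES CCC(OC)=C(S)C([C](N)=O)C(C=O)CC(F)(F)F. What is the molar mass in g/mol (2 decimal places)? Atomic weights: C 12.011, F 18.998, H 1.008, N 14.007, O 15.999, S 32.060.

299.31 g/mol

First, the molecular formula is C11H16F3NO3S (counting implicit H from valence).
  C: 11 × 12.011 = 132.121
  F: 3 × 18.998 = 56.994
  H: 16 × 1.008 = 16.128
  N: 1 × 14.007 = 14.007
  O: 3 × 15.999 = 47.997
  S: 1 × 32.060 = 32.060
Sum: 11×12.011 + 3×18.998 + 16×1.008 + 1×14.007 + 3×15.999 + 1×32.060 = 299.307 → 299.31 g/mol.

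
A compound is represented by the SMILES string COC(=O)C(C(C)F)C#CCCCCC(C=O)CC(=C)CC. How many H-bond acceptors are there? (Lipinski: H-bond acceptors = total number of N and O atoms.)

N atoms: 0; O atoms: 3.
Lipinski HBA = 0 + 3 = 3.

3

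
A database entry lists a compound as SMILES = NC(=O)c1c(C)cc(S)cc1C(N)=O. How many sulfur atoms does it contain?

Scan the SMILES for S atoms (remember two-letter symbols like Cl and Br are single atoms).
Sulfur count: 1.

1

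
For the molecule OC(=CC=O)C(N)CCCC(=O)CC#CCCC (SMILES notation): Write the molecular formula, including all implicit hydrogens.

C14H21NO3

Walk through each heavy atom and fill implicit hydrogens from standard valence (C 4, N 3, O 2, S 2, halogen 1):
  atom 1: O, bond orders sum to 1 (valence 2) → 1 H
  atom 2: C, bond orders sum to 4 (valence 4) → 0 H
  atom 3: C, bond orders sum to 3 (valence 4) → 1 H
  atom 4: C, bond orders sum to 3 (valence 4) → 1 H
  atom 5: O, bond orders sum to 2 (valence 2) → 0 H
  atom 6: C, bond orders sum to 3 (valence 4) → 1 H
  atom 7: N, bond orders sum to 1 (valence 3) → 2 H
  atom 8: C, bond orders sum to 2 (valence 4) → 2 H
  atom 9: C, bond orders sum to 2 (valence 4) → 2 H
  atom 10: C, bond orders sum to 2 (valence 4) → 2 H
  atom 11: C, bond orders sum to 4 (valence 4) → 0 H
  atom 12: O, bond orders sum to 2 (valence 2) → 0 H
  atom 13: C, bond orders sum to 2 (valence 4) → 2 H
  atom 14: C, bond orders sum to 4 (valence 4) → 0 H
  atom 15: C, bond orders sum to 4 (valence 4) → 0 H
  atom 16: C, bond orders sum to 2 (valence 4) → 2 H
  atom 17: C, bond orders sum to 2 (valence 4) → 2 H
  atom 18: C, bond orders sum to 1 (valence 4) → 3 H
Totals → C:14, H:21, N:1, O:3.
In Hill order: C14H21NO3.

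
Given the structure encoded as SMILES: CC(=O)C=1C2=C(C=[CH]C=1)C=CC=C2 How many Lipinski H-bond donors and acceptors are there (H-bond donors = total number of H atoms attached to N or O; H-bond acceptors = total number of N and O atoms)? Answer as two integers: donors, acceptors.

0, 1

Donors: find every N or O and count the H atoms it carries.
  atom 3 (O): bond orders sum to 2 → 0 H
Lipinski HBD = 0.
Acceptors: N atoms = 0, O atoms = 1 → HBA = 1.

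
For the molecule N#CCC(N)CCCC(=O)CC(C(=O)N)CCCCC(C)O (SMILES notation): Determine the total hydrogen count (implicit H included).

Walk through each heavy atom and fill implicit hydrogens from standard valence (C 4, N 3, O 2, S 2, halogen 1):
  atom 1: N, bond orders sum to 3 (valence 3) → 0 H
  atom 2: C, bond orders sum to 4 (valence 4) → 0 H
  atom 3: C, bond orders sum to 2 (valence 4) → 2 H
  atom 4: C, bond orders sum to 3 (valence 4) → 1 H
  atom 5: N, bond orders sum to 1 (valence 3) → 2 H
  atom 6: C, bond orders sum to 2 (valence 4) → 2 H
  atom 7: C, bond orders sum to 2 (valence 4) → 2 H
  atom 8: C, bond orders sum to 2 (valence 4) → 2 H
  atom 9: C, bond orders sum to 4 (valence 4) → 0 H
  atom 10: O, bond orders sum to 2 (valence 2) → 0 H
  atom 11: C, bond orders sum to 2 (valence 4) → 2 H
  atom 12: C, bond orders sum to 3 (valence 4) → 1 H
  atom 13: C, bond orders sum to 4 (valence 4) → 0 H
  atom 14: O, bond orders sum to 2 (valence 2) → 0 H
  atom 15: N, bond orders sum to 1 (valence 3) → 2 H
  atom 16: C, bond orders sum to 2 (valence 4) → 2 H
  atom 17: C, bond orders sum to 2 (valence 4) → 2 H
  atom 18: C, bond orders sum to 2 (valence 4) → 2 H
  atom 19: C, bond orders sum to 2 (valence 4) → 2 H
  atom 20: C, bond orders sum to 3 (valence 4) → 1 H
  atom 21: C, bond orders sum to 1 (valence 4) → 3 H
  atom 22: O, bond orders sum to 1 (valence 2) → 1 H
Total hydrogens: 29.

29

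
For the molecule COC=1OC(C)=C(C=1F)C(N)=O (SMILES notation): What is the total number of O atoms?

3

Scan the SMILES for O atoms (remember two-letter symbols like Cl and Br are single atoms).
Oxygen count: 3.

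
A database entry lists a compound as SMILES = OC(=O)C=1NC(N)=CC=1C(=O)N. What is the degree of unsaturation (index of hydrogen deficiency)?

5

Degree of unsaturation = (number of rings) + (number of π bonds).
Ring closures in the SMILES: 1.
π bonds: 4 double bonds (each 1 DoU) → 4 DoU from unsaturation.
Total DoU = 1 + 4 = 5.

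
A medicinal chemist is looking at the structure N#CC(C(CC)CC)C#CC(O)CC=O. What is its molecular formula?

C12H17NO2

Walk through each heavy atom and fill implicit hydrogens from standard valence (C 4, N 3, O 2, S 2, halogen 1):
  atom 1: N, bond orders sum to 3 (valence 3) → 0 H
  atom 2: C, bond orders sum to 4 (valence 4) → 0 H
  atom 3: C, bond orders sum to 3 (valence 4) → 1 H
  atom 4: C, bond orders sum to 3 (valence 4) → 1 H
  atom 5: C, bond orders sum to 2 (valence 4) → 2 H
  atom 6: C, bond orders sum to 1 (valence 4) → 3 H
  atom 7: C, bond orders sum to 2 (valence 4) → 2 H
  atom 8: C, bond orders sum to 1 (valence 4) → 3 H
  atom 9: C, bond orders sum to 4 (valence 4) → 0 H
  atom 10: C, bond orders sum to 4 (valence 4) → 0 H
  atom 11: C, bond orders sum to 3 (valence 4) → 1 H
  atom 12: O, bond orders sum to 1 (valence 2) → 1 H
  atom 13: C, bond orders sum to 2 (valence 4) → 2 H
  atom 14: C, bond orders sum to 3 (valence 4) → 1 H
  atom 15: O, bond orders sum to 2 (valence 2) → 0 H
Totals → C:12, H:17, N:1, O:2.
In Hill order: C12H17NO2.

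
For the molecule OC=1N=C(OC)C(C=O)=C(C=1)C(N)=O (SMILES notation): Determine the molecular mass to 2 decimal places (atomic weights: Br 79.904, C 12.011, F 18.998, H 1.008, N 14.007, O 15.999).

196.16 g/mol

First, the molecular formula is C8H8N2O4 (counting implicit H from valence).
  C: 8 × 12.011 = 96.088
  H: 8 × 1.008 = 8.064
  N: 2 × 14.007 = 28.014
  O: 4 × 15.999 = 63.996
Sum: 8×12.011 + 8×1.008 + 2×14.007 + 4×15.999 = 196.162 → 196.16 g/mol.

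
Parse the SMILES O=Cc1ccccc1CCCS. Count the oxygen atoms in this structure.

Scan the SMILES for O atoms (remember two-letter symbols like Cl and Br are single atoms).
Oxygen count: 1.

1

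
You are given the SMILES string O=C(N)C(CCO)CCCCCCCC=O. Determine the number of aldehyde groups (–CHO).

1

The aldehyde motif appears at heavy-atom position 15 in the SMILES.
Other groups present: 1 amide, 1 hydroxyl.
Aldehyde count: 1.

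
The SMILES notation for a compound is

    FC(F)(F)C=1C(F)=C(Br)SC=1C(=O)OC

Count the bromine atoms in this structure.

Scan the SMILES for Br atoms (remember two-letter symbols like Cl and Br are single atoms).
Bromine count: 1.

1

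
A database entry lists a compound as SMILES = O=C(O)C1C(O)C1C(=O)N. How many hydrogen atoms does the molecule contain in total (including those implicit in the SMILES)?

7

Walk through each heavy atom and fill implicit hydrogens from standard valence (C 4, N 3, O 2, S 2, halogen 1):
  atom 1: O, bond orders sum to 2 (valence 2) → 0 H
  atom 2: C, bond orders sum to 4 (valence 4) → 0 H
  atom 3: O, bond orders sum to 1 (valence 2) → 1 H
  atom 4: C, bond orders sum to 3 (valence 4) → 1 H
  atom 5: C, bond orders sum to 3 (valence 4) → 1 H
  atom 6: O, bond orders sum to 1 (valence 2) → 1 H
  atom 7: C, bond orders sum to 3 (valence 4) → 1 H
  atom 8: C, bond orders sum to 4 (valence 4) → 0 H
  atom 9: O, bond orders sum to 2 (valence 2) → 0 H
  atom 10: N, bond orders sum to 1 (valence 3) → 2 H
Total hydrogens: 7.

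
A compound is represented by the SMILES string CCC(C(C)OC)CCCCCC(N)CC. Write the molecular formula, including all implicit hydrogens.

C14H31NO

Walk through each heavy atom and fill implicit hydrogens from standard valence (C 4, N 3, O 2, S 2, halogen 1):
  atom 1: C, bond orders sum to 1 (valence 4) → 3 H
  atom 2: C, bond orders sum to 2 (valence 4) → 2 H
  atom 3: C, bond orders sum to 3 (valence 4) → 1 H
  atom 4: C, bond orders sum to 3 (valence 4) → 1 H
  atom 5: C, bond orders sum to 1 (valence 4) → 3 H
  atom 6: O, bond orders sum to 2 (valence 2) → 0 H
  atom 7: C, bond orders sum to 1 (valence 4) → 3 H
  atom 8: C, bond orders sum to 2 (valence 4) → 2 H
  atom 9: C, bond orders sum to 2 (valence 4) → 2 H
  atom 10: C, bond orders sum to 2 (valence 4) → 2 H
  atom 11: C, bond orders sum to 2 (valence 4) → 2 H
  atom 12: C, bond orders sum to 2 (valence 4) → 2 H
  atom 13: C, bond orders sum to 3 (valence 4) → 1 H
  atom 14: N, bond orders sum to 1 (valence 3) → 2 H
  atom 15: C, bond orders sum to 2 (valence 4) → 2 H
  atom 16: C, bond orders sum to 1 (valence 4) → 3 H
Totals → C:14, H:31, N:1, O:1.
In Hill order: C14H31NO.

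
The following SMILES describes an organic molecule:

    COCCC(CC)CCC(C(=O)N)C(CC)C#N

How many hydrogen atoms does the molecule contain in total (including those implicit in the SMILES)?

Walk through each heavy atom and fill implicit hydrogens from standard valence (C 4, N 3, O 2, S 2, halogen 1):
  atom 1: C, bond orders sum to 1 (valence 4) → 3 H
  atom 2: O, bond orders sum to 2 (valence 2) → 0 H
  atom 3: C, bond orders sum to 2 (valence 4) → 2 H
  atom 4: C, bond orders sum to 2 (valence 4) → 2 H
  atom 5: C, bond orders sum to 3 (valence 4) → 1 H
  atom 6: C, bond orders sum to 2 (valence 4) → 2 H
  atom 7: C, bond orders sum to 1 (valence 4) → 3 H
  atom 8: C, bond orders sum to 2 (valence 4) → 2 H
  atom 9: C, bond orders sum to 2 (valence 4) → 2 H
  atom 10: C, bond orders sum to 3 (valence 4) → 1 H
  atom 11: C, bond orders sum to 4 (valence 4) → 0 H
  atom 12: O, bond orders sum to 2 (valence 2) → 0 H
  atom 13: N, bond orders sum to 1 (valence 3) → 2 H
  atom 14: C, bond orders sum to 3 (valence 4) → 1 H
  atom 15: C, bond orders sum to 2 (valence 4) → 2 H
  atom 16: C, bond orders sum to 1 (valence 4) → 3 H
  atom 17: C, bond orders sum to 4 (valence 4) → 0 H
  atom 18: N, bond orders sum to 3 (valence 3) → 0 H
Total hydrogens: 26.

26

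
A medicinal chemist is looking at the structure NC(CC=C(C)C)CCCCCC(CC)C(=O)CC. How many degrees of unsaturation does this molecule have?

2

Molecular formula: C17H33NO.
DoU = (2C + 2 + N − H − X) / 2, where X is the halogen count and O/S are ignored.
    = (2·17 + 2 + 1 − 33 − 0) / 2 = 4 / 2 = 2.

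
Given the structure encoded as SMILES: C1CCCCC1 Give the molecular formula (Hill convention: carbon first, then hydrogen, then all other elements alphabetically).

Walk through each heavy atom and fill implicit hydrogens from standard valence (C 4, N 3, O 2, S 2, halogen 1):
  atom 1: C, bond orders sum to 2 (valence 4) → 2 H
  atom 2: C, bond orders sum to 2 (valence 4) → 2 H
  atom 3: C, bond orders sum to 2 (valence 4) → 2 H
  atom 4: C, bond orders sum to 2 (valence 4) → 2 H
  atom 5: C, bond orders sum to 2 (valence 4) → 2 H
  atom 6: C, bond orders sum to 2 (valence 4) → 2 H
Totals → C:6, H:12.

C6H12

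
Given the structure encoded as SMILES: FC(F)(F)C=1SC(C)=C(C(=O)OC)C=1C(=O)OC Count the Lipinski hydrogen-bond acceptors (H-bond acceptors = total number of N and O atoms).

4

N atoms: 0; O atoms: 4.
Lipinski HBA = 0 + 4 = 4.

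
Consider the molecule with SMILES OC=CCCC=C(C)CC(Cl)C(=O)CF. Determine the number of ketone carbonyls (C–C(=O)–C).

1

The ketone motif appears at heavy-atom position 12 in the SMILES.
Other groups present: 2 alkene, 1 hydroxyl.
Ketone count: 1.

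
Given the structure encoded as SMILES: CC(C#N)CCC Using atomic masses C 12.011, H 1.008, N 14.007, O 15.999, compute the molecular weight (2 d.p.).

97.16 g/mol

First, the molecular formula is C6H11N (counting implicit H from valence).
  C: 6 × 12.011 = 72.066
  H: 11 × 1.008 = 11.088
  N: 1 × 14.007 = 14.007
Sum: 6×12.011 + 11×1.008 + 1×14.007 = 97.161 → 97.16 g/mol.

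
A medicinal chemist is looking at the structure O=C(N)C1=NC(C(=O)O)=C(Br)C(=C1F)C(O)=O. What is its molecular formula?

C8H4BrFN2O5

Walk through each heavy atom and fill implicit hydrogens from standard valence (C 4, N 3, O 2, S 2, halogen 1):
  atom 1: O, bond orders sum to 2 (valence 2) → 0 H
  atom 2: C, bond orders sum to 4 (valence 4) → 0 H
  atom 3: N, bond orders sum to 1 (valence 3) → 2 H
  atom 4: C, bond orders sum to 4 (valence 4) → 0 H
  atom 5: N, bond orders sum to 3 (valence 3) → 0 H
  atom 6: C, bond orders sum to 4 (valence 4) → 0 H
  atom 7: C, bond orders sum to 4 (valence 4) → 0 H
  atom 8: O, bond orders sum to 2 (valence 2) → 0 H
  atom 9: O, bond orders sum to 1 (valence 2) → 1 H
  atom 10: C, bond orders sum to 4 (valence 4) → 0 H
  atom 11: Br (halogen, monovalent) → 0 H
  atom 12: C, bond orders sum to 4 (valence 4) → 0 H
  atom 13: C, bond orders sum to 4 (valence 4) → 0 H
  atom 14: F (halogen, monovalent) → 0 H
  atom 15: C, bond orders sum to 4 (valence 4) → 0 H
  atom 16: O, bond orders sum to 1 (valence 2) → 1 H
  atom 17: O, bond orders sum to 2 (valence 2) → 0 H
Totals → C:8, H:4, Br:1, F:1, N:2, O:5.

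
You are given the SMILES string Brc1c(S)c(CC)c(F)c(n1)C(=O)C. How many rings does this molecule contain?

1

In SMILES, each pair of matching ring-closure digits denotes one ring-closing bond; the number of such bonds equals the number of independent rings.
Ring-closure bonds here: 1.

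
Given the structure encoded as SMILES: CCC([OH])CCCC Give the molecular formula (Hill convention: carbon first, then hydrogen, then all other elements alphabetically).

C7H16O

Walk through each heavy atom and fill implicit hydrogens from standard valence (C 4, N 3, O 2, S 2, halogen 1):
  atom 1: C, bond orders sum to 1 (valence 4) → 3 H
  atom 2: C, bond orders sum to 2 (valence 4) → 2 H
  atom 3: C, bond orders sum to 3 (valence 4) → 1 H
  atom 4: O with explicit H count 1
  atom 5: C, bond orders sum to 2 (valence 4) → 2 H
  atom 6: C, bond orders sum to 2 (valence 4) → 2 H
  atom 7: C, bond orders sum to 2 (valence 4) → 2 H
  atom 8: C, bond orders sum to 1 (valence 4) → 3 H
Totals → C:7, H:16, O:1.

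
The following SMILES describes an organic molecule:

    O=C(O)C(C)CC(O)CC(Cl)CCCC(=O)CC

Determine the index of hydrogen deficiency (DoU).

2

Degree of unsaturation = (number of rings) + (number of π bonds).
Ring closures in the SMILES: 0.
π bonds: 2 double bonds (each 1 DoU) → 2 DoU from unsaturation.
Total DoU = 0 + 2 = 2.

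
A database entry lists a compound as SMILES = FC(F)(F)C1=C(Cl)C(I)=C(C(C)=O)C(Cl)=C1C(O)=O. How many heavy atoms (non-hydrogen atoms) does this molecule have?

Every atom symbol written in the SMILES (organic subset) is one heavy atom; implicit H are not written.
Heavy atoms by element → C:10, Cl:2, F:3, I:1, O:3.
Total: 19.

19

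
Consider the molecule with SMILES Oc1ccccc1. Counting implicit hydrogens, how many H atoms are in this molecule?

Walk through each heavy atom and fill implicit hydrogens from standard valence (C 4, N 3, O 2, S 2, halogen 1); for lowercase aromatic atoms, an aromatic c carries 1 H when it has two neighbours and 0 H with three, and aromatic n carries 0 H:
  atom 1: O, bond orders sum to 1 (valence 2) → 1 H
  atom 2: aromatic c, 3 neighbours → 0 H
  atom 3: aromatic c, 2 neighbours → 1 H
  atom 4: aromatic c, 2 neighbours → 1 H
  atom 5: aromatic c, 2 neighbours → 1 H
  atom 6: aromatic c, 2 neighbours → 1 H
  atom 7: aromatic c, 2 neighbours → 1 H
Total hydrogens: 6.

6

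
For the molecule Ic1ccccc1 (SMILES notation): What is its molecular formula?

C6H5I

Walk through each heavy atom and fill implicit hydrogens from standard valence (C 4, N 3, O 2, S 2, halogen 1); for lowercase aromatic atoms, an aromatic c carries 1 H when it has two neighbours and 0 H with three, and aromatic n carries 0 H:
  atom 1: I (halogen, monovalent) → 0 H
  atom 2: aromatic c, 3 neighbours → 0 H
  atom 3: aromatic c, 2 neighbours → 1 H
  atom 4: aromatic c, 2 neighbours → 1 H
  atom 5: aromatic c, 2 neighbours → 1 H
  atom 6: aromatic c, 2 neighbours → 1 H
  atom 7: aromatic c, 2 neighbours → 1 H
Totals → C:6, H:5, I:1.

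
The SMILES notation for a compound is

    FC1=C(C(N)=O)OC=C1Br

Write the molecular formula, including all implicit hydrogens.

C5H3BrFNO2

Walk through each heavy atom and fill implicit hydrogens from standard valence (C 4, N 3, O 2, S 2, halogen 1):
  atom 1: F (halogen, monovalent) → 0 H
  atom 2: C, bond orders sum to 4 (valence 4) → 0 H
  atom 3: C, bond orders sum to 4 (valence 4) → 0 H
  atom 4: C, bond orders sum to 4 (valence 4) → 0 H
  atom 5: N, bond orders sum to 1 (valence 3) → 2 H
  atom 6: O, bond orders sum to 2 (valence 2) → 0 H
  atom 7: O, bond orders sum to 2 (valence 2) → 0 H
  atom 8: C, bond orders sum to 3 (valence 4) → 1 H
  atom 9: C, bond orders sum to 4 (valence 4) → 0 H
  atom 10: Br (halogen, monovalent) → 0 H
Totals → C:5, H:3, Br:1, F:1, N:1, O:2.
In Hill order: C5H3BrFNO2.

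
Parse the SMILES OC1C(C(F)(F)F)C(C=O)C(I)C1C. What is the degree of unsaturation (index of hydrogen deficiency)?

2

Molecular formula: C8H10F3IO2.
DoU = (2C + 2 + N − H − X) / 2, where X is the halogen count and O/S are ignored.
    = (2·8 + 2 + 0 − 10 − 4) / 2 = 4 / 2 = 2.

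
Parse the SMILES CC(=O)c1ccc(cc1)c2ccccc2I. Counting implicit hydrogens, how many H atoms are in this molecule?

11

Walk through each heavy atom and fill implicit hydrogens from standard valence (C 4, N 3, O 2, S 2, halogen 1); for lowercase aromatic atoms, an aromatic c carries 1 H when it has two neighbours and 0 H with three, and aromatic n carries 0 H:
  atom 1: C, bond orders sum to 1 (valence 4) → 3 H
  atom 2: C, bond orders sum to 4 (valence 4) → 0 H
  atom 3: O, bond orders sum to 2 (valence 2) → 0 H
  atom 4: aromatic c, 3 neighbours → 0 H
  atom 5: aromatic c, 2 neighbours → 1 H
  atom 6: aromatic c, 2 neighbours → 1 H
  atom 7: aromatic c, 3 neighbours → 0 H
  atom 8: aromatic c, 2 neighbours → 1 H
  atom 9: aromatic c, 2 neighbours → 1 H
  atom 10: aromatic c, 3 neighbours → 0 H
  atom 11: aromatic c, 2 neighbours → 1 H
  atom 12: aromatic c, 2 neighbours → 1 H
  atom 13: aromatic c, 2 neighbours → 1 H
  atom 14: aromatic c, 2 neighbours → 1 H
  atom 15: aromatic c, 3 neighbours → 0 H
  atom 16: I (halogen, monovalent) → 0 H
Total hydrogens: 11.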